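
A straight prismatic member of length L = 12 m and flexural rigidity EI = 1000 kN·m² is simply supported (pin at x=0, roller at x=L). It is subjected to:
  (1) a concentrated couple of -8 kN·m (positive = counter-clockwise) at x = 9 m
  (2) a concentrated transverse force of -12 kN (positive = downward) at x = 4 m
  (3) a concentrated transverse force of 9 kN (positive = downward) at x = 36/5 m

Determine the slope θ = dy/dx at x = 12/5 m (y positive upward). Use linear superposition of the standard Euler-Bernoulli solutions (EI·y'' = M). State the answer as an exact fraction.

θ(12/5) = 12187/375000 rad

Load 1 — applied couple M₀=-8 kN·m at a=9 m (b=L-a=3):
  θ_1 = (M₀x²/(2L)+C₁)/EI  [x≤a] with C₁=M₀(3b²-L²)/(6L)=13 = ((-8)·(12/5)²/(2·12)+13)/1000 = 277/25000 rad
Load 2 — point force P=-12 kN at a=4 m (b=L-a=8):
  θ_2 = -Pb(L²-b²-3x²)/(6LEI)  [x≤a] = -(-12)·8·(12²-8²-3·(12/5)²)/(6·12·1000) = 784/9375 rad
Load 3 — point force P=9 kN at a=36/5 m (b=L-a=24/5):
  θ_3 = -Pb(L²-b²-3x²)/(6LEI)  [x≤a] = -9·(24/5)·(12²-(24/5)²-3·(12/5)²)/(6·12·1000) = -972/15625 rad
Superposition: θ = Σ θ_i = 12187/375000 rad ≈ 0.032499 rad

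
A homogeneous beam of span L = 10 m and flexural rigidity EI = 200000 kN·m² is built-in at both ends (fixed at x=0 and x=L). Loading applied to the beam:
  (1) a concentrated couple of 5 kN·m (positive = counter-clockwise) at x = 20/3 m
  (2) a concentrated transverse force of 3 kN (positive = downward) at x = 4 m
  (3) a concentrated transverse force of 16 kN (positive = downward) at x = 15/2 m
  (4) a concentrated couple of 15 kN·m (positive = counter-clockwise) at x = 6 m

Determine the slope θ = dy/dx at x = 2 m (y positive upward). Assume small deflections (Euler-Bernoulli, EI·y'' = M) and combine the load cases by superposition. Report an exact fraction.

Load 1 — applied couple M₀=5 kN·m at a=20/3 m (b=L-a=10/3):
  θ_1 = (R_Ax²/2 - M_Ax)/EI  [x≤a] with R_A=2/3, M_A=5/3 = ((2/3)·2²/2 - (5/3)·2)/200000 = -1/100000 rad
Load 2 — point force P=3 kN at a=4 m (b=L-a=6):
  θ_2 = -Pb²x(2aL-(3a+b)x)/(2L³EI)  [x≤a] = -3·6²·2·(2·4·10-(3·4+6)·2)/(2·10³·200000) = -297/12500000 rad
Load 3 — point force P=16 kN at a=15/2 m (b=L-a=5/2):
  θ_3 = -Pb²x(2aL-(3a+b)x)/(2L³EI)  [x≤a] = -16·(5/2)²·2·(2·(15/2)·10-(3·(15/2)+(5/2))·2)/(2·10³·200000) = -1/20000 rad
Load 4 — applied couple M₀=15 kN·m at a=6 m (b=L-a=4):
  θ_4 = (R_Ax²/2 - M_Ax)/EI  [x≤a] with R_A=54/25, M_A=24/5 = ((54/25)·2²/2 - (24/5)·2)/200000 = -33/1250000 rad
Superposition: θ = Σ θ_i = -1377/12500000 rad ≈ -0.000110 rad

θ(2) = -1377/12500000 rad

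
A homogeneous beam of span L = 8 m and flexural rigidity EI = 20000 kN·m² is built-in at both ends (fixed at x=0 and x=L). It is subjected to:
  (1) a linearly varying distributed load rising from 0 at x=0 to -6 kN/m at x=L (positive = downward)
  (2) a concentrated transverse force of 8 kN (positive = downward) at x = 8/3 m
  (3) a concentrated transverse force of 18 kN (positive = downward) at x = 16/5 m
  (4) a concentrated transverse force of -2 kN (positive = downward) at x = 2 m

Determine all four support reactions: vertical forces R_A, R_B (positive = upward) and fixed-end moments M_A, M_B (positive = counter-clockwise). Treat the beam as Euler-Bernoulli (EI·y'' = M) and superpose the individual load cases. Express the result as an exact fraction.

R_A = 469931/54000 kN, M_A = 204761/13500 kN·m, R_B = -469931/54000 kN, M_B = 18701/13500 kN·m

Load 1 — triangular load w₀=-6 kN/m (0→w₀ over full span):
  R_A = 3w₀L/20 = 3·(-6)·8/20 = -36/5 kN
  M_A = w₀L²/30 = (-6)·8²/30 = -64/5 kN·m
  R_B = 7w₀L/20 = 7·(-6)·8/20 = -84/5 kN
  M_B = -w₀L²/20 = -(-6)·8²/20 = 96/5 kN·m
Load 2 — point force P=8 kN at a=8/3 m (b=L-a=16/3):
  R_A = Pb²(3a+b)/L³ = 8·(16/3)²·(3·(8/3)+(16/3))/8³ = 160/27 kN
  M_A = Pab²/L² = 8·(8/3)·(16/3)²/8² = 256/27 kN·m
  R_B = Pa²(a+3b)/L³ = 8·(8/3)²·((8/3)+3·(16/3))/8³ = 56/27 kN
  M_B = -Pa²b/L² = -8·(8/3)²·(16/3)/8² = -128/27 kN·m
Load 3 — point force P=18 kN at a=16/5 m (b=L-a=24/5):
  R_A = Pb²(3a+b)/L³ = 18·(24/5)²·(3·(16/5)+(24/5))/8³ = 1458/125 kN
  M_A = Pab²/L² = 18·(16/5)·(24/5)²/8² = 2592/125 kN·m
  R_B = Pa²(a+3b)/L³ = 18·(16/5)²·((16/5)+3·(24/5))/8³ = 792/125 kN
  M_B = -Pa²b/L² = -18·(16/5)²·(24/5)/8² = -1728/125 kN·m
Load 4 — point force P=-2 kN at a=2 m (b=L-a=6):
  R_A = Pb²(3a+b)/L³ = (-2)·6²·(3·2+6)/8³ = -27/16 kN
  M_A = Pab²/L² = (-2)·2·6²/8² = -9/4 kN·m
  R_B = Pa²(a+3b)/L³ = (-2)·2²·(2+3·6)/8³ = -5/16 kN
  M_B = -Pa²b/L² = -(-2)·2²·6/8² = 3/4 kN·m
Superposition: R_A = 469931/54000 kN, M_A = 204761/13500 kN·m, R_B = -469931/54000 kN, M_B = 18701/13500 kN·m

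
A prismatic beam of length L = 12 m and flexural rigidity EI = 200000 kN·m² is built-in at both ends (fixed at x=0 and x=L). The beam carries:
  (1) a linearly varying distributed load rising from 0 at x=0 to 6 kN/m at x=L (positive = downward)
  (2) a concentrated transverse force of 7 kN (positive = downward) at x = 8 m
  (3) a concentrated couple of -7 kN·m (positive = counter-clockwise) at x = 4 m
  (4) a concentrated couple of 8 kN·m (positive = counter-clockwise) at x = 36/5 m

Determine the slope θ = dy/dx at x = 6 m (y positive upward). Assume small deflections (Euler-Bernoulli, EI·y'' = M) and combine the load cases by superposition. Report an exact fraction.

Load 1 — triangular load w₀=6 kN/m (0→w₀ over full span):
  θ_1 = -w₀(2x(L-x)(L-2x)(x+2L)+x²(L-x)²)/(120LEI) = -6·(2·6·(12-6)·(12-2·6)·(6+2·12)+6²·(12-6)²)/(120·12·200000) = -27/1000000 rad
Load 2 — point force P=7 kN at a=8 m (b=L-a=4):
  θ_2 = -Pb²x(2aL-(3a+b)x)/(2L³EI)  [x≤a] = -7·4²·6·(2·8·12-(3·8+4)·6)/(2·12³·200000) = -7/300000 rad
Load 3 — applied couple M₀=-7 kN·m at a=4 m (b=L-a=8):
  θ_3 = (R_Ax²/2 - M_Ax - M₀(x-a))/EI  [x>a] with R_A=-7/9, M_A=0 = ((-7/9)·6²/2 - 0·6 - (-7)·(6-4))/200000 = 0 rad
Load 4 — applied couple M₀=8 kN·m at a=36/5 m (b=L-a=24/5):
  θ_4 = (R_Ax²/2 - M_Ax)/EI  [x≤a] with R_A=24/25, M_A=64/25 = ((24/25)·6²/2 - (64/25)·6)/200000 = 3/312500 rad
Superposition: θ = Σ θ_i = -611/15000000 rad ≈ -0.000041 rad

θ(6) = -611/15000000 rad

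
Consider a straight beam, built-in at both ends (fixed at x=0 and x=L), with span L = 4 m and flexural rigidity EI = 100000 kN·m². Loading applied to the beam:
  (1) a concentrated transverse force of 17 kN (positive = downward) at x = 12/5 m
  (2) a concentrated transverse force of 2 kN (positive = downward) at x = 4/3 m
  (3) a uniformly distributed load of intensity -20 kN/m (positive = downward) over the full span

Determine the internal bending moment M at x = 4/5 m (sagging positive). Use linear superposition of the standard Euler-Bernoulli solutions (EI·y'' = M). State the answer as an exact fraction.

M(4/5) = -1264/1875 kN·m

Load 1 — point force P=17 kN at a=12/5 m (b=L-a=8/5):
  M_1 = Pb²(3a+b)x/L³ - Pab²/L²  [x≤a] = 17·(8/5)²·(3·(12/5)+(8/5))·(4/5)/4³ - 17·(12/5)·(8/5)²/4² = -1088/625 kN·m
Load 2 — point force P=2 kN at a=4/3 m (b=L-a=8/3):
  M_2 = Pb²(3a+b)x/L³ - Pab²/L²  [x≤a] = 2·(8/3)²·(3·(4/3)+(8/3))·(4/5)/4³ - 2·(4/3)·(8/3)²/4² = 0 kN·m
Load 3 — uniform load w=-20 kN/m over full span:
  M_3 = wLx/2 - wL²/12 - wx²/2 = (-20)·4·(4/5)/2 - (-20)·4²/12 - (-20)·(4/5)²/2 = 16/15 kN·m
Superposition: M = Σ M_i = -1264/1875 kN·m ≈ -0.674133 kN·m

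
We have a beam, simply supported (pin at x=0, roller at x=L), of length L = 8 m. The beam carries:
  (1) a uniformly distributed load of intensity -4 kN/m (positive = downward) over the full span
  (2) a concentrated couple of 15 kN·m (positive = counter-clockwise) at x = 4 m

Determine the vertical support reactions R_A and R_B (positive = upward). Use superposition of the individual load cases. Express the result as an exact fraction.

Load 1 — uniform load w=-4 kN/m over full span:
  R_A = wL/2 = (-4)·8/2 = -16 kN
  R_B = wL/2 = (-4)·8/2 = -16 kN
Load 2 — applied couple M₀=15 kN·m at a=4 m (b=L-a=4):
  R_A = M₀/L = 15/8 kN
  R_B = -M₀/L = -15/8 kN
Superposition: R_A = -113/8 kN, R_B = -143/8 kN

R_A = -113/8 kN, R_B = -143/8 kN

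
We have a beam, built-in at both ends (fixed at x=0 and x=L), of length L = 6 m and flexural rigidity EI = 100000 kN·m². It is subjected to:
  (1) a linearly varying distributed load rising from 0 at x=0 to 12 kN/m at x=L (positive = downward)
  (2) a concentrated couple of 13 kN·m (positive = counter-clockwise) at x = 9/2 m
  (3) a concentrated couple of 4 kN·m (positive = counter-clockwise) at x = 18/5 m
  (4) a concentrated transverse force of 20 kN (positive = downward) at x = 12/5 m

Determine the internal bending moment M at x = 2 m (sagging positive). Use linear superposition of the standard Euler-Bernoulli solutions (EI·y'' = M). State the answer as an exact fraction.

M(2) = 17551/1200 kN·m

Load 1 — triangular load w₀=12 kN/m (0→w₀ over full span):
  M_1 = 3w₀Lx/20 - w₀L²/30 - w₀x³/(6L) = 3·12·6·2/20 - 12·6²/30 - 12·2³/(6·6) = 68/15 kN·m
Load 2 — applied couple M₀=13 kN·m at a=9/2 m (b=L-a=3/2):
  M_2 = R_Ax - M_A  [x≤a] with R_A=39/16, M_A=65/16 = (39/16)·2 - (65/16) = 13/16 kN·m
Load 3 — applied couple M₀=4 kN·m at a=18/5 m (b=L-a=12/5):
  M_3 = R_Ax - M_A  [x≤a] with R_A=24/25, M_A=32/25 = (24/25)·2 - (32/25) = 16/25 kN·m
Load 4 — point force P=20 kN at a=12/5 m (b=L-a=18/5):
  M_4 = Pb²(3a+b)x/L³ - Pab²/L²  [x≤a] = 20·(18/5)²·(3·(12/5)+(18/5))·2/6³ - 20·(12/5)·(18/5)²/6² = 216/25 kN·m
Superposition: M = Σ M_i = 17551/1200 kN·m ≈ 14.625833 kN·m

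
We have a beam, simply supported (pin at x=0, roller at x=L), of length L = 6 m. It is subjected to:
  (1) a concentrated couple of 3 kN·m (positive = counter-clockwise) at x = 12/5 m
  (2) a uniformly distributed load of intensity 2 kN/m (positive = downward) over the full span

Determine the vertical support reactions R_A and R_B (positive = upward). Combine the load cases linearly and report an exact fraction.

R_A = 13/2 kN, R_B = 11/2 kN

Load 1 — applied couple M₀=3 kN·m at a=12/5 m (b=L-a=18/5):
  R_A = M₀/L = 3/6 = 1/2 kN
  R_B = -M₀/L = -3/6 = -1/2 kN
Load 2 — uniform load w=2 kN/m over full span:
  R_A = wL/2 = 2·6/2 = 6 kN
  R_B = wL/2 = 2·6/2 = 6 kN
Superposition: R_A = 13/2 kN, R_B = 11/2 kN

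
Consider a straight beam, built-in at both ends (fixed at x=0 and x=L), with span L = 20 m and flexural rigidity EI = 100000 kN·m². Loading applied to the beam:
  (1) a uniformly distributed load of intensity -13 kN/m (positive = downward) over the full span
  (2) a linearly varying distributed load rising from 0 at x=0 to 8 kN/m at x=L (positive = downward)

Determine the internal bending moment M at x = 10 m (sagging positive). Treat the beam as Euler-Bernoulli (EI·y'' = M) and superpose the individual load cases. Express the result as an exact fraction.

M(10) = -150 kN·m

Load 1 — uniform load w=-13 kN/m over full span:
  M_1 = wLx/2 - wL²/12 - wx²/2 = (-13)·20·10/2 - (-13)·20²/12 - (-13)·10²/2 = -650/3 kN·m
Load 2 — triangular load w₀=8 kN/m (0→w₀ over full span):
  M_2 = 3w₀Lx/20 - w₀L²/30 - w₀x³/(6L) = 3·8·20·10/20 - 8·20²/30 - 8·10³/(6·20) = 200/3 kN·m
Superposition: M = Σ M_i = -150 kN·m ≈ -150.000000 kN·m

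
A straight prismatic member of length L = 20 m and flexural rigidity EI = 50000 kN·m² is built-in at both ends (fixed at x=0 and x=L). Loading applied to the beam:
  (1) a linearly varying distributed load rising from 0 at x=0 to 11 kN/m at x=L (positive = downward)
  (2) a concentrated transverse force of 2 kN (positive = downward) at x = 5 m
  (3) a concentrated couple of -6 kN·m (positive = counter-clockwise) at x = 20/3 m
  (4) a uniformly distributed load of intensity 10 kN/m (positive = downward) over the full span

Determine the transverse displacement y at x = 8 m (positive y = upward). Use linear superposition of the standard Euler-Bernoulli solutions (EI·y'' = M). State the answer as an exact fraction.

Load 1 — triangular load w₀=11 kN/m (0→w₀ over full span):
  y_1 = -w₀x²(L-x)²(x+2L)/(120LEI) = -11·8²·(20-8)²·(8+2·20)/(120·20·50000) = -3168/78125 m
Load 2 — point force P=2 kN at a=5 m (b=L-a=15):
  y_2 = -Pa²(L-x)²(3bL-(3b+a)(L-x))/(6L³EI)  [x>a] = -2·5²·(20-8)²·(3·15·20-(3·15+5)·(20-8))/(6·20³·50000) = -9/10000 m
Load 3 — applied couple M₀=-6 kN·m at a=20/3 m (b=L-a=40/3):
  y_3 = (R_Ax³/6 - M_Ax²/2 - M₀(x-a)²/2)/EI  [x>a] with R_A=-2/5, M_A=0 = ((-2/5)·8³/6 - 0·8²/2 - (-6)·(8-(20/3))²/2)/50000 = -9/15625 m
Load 4 — uniform load w=10 kN/m over full span:
  y_4 = -wx²(L-x)²/(24EI) = -10·8²·(20-8)²/(24·50000) = -48/625 m
Superposition: y = Σ y_i = -148533/1250000 m ≈ -0.118826 m

y(8) = -148533/1250000 m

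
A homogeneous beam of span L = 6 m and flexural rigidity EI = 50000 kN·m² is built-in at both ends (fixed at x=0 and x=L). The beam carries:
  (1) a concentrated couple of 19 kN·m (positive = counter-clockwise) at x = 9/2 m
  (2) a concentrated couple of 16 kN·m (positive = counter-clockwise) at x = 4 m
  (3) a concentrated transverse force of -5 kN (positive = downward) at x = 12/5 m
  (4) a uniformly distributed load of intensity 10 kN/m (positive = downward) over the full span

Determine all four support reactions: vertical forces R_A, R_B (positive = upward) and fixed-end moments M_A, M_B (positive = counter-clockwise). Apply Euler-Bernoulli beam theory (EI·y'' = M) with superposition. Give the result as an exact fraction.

R_A = 121961/3600 kN, M_A = 44341/1200 kN·m, R_B = 76039/3600 kN, M_B = -12273/400 kN·m

Load 1 — applied couple M₀=19 kN·m at a=9/2 m (b=L-a=3/2):
  R_A = 6M₀ab/L³ = 6·19·(9/2)·(3/2)/6³ = 57/16 kN
  M_A = M₀b(2a-b)/L² = 19·(3/2)·(2·(9/2)-(3/2))/6² = 95/16 kN·m
  R_B = -6M₀ab/L³ = -6·19·(9/2)·(3/2)/6³ = -57/16 kN
  M_B = M₀a(2b-a)/L² = 19·(9/2)·(2·(3/2)-(9/2))/6² = -57/16 kN·m
Load 2 — applied couple M₀=16 kN·m at a=4 m (b=L-a=2):
  R_A = 6M₀ab/L³ = 6·16·4·2/6³ = 32/9 kN
  M_A = M₀b(2a-b)/L² = 16·2·(2·4-2)/6² = 16/3 kN·m
  R_B = -6M₀ab/L³ = -6·16·4·2/6³ = -32/9 kN
  M_B = M₀a(2b-a)/L² = 16·4·(2·2-4)/6² = 0 kN·m
Load 3 — point force P=-5 kN at a=12/5 m (b=L-a=18/5):
  R_A = Pb²(3a+b)/L³ = (-5)·(18/5)²·(3·(12/5)+(18/5))/6³ = -81/25 kN
  M_A = Pab²/L² = (-5)·(12/5)·(18/5)²/6² = -108/25 kN·m
  R_B = Pa²(a+3b)/L³ = (-5)·(12/5)²·((12/5)+3·(18/5))/6³ = -44/25 kN
  M_B = -Pa²b/L² = -(-5)·(12/5)²·(18/5)/6² = 72/25 kN·m
Load 4 — uniform load w=10 kN/m over full span:
  R_A = wL/2 = 10·6/2 = 30 kN
  M_A = wL²/12 = 10·6²/12 = 30 kN·m
  R_B = wL/2 = 10·6/2 = 30 kN
  M_B = -wL²/12 = -10·6²/12 = -30 kN·m
Superposition: R_A = 121961/3600 kN, M_A = 44341/1200 kN·m, R_B = 76039/3600 kN, M_B = -12273/400 kN·m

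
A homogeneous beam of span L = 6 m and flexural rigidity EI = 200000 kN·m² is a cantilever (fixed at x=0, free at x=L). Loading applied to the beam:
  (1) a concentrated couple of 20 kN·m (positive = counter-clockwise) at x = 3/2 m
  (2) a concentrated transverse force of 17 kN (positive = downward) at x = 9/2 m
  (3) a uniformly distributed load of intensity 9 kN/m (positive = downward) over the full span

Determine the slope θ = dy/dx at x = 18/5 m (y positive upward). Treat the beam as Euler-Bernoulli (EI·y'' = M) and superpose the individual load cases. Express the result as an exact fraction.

θ(18/5) = -54813/25000000 rad

Load 1 — applied couple M₀=20 kN·m at a=3/2 m (b=L-a=9/2):
  θ_1 = M₀a/EI  [x>a] = 20·(3/2)/200000 = 3/20000 rad
Load 2 — point force P=17 kN at a=9/2 m (b=L-a=3/2):
  θ_2 = -Px(2a-x)/(2EI)  [x≤a] = -17·(18/5)·(2·(9/2)-(18/5))/(2·200000) = -4131/5000000 rad
Load 3 — uniform load w=9 kN/m over full span:
  θ_3 = -wx(x²-3Lx+3L²)/(6EI) = -9·(18/5)·((18/5)²-3·6·(18/5)+3·6²)/(6·200000) = -9477/6250000 rad
Superposition: θ = Σ θ_i = -54813/25000000 rad ≈ -0.002193 rad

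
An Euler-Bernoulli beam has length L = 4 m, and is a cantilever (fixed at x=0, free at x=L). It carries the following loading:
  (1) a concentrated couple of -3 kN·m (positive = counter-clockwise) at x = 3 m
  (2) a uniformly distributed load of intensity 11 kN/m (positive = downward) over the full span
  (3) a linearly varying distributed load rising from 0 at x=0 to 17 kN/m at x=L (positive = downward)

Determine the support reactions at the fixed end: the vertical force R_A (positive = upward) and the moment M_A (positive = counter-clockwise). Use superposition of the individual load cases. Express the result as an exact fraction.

Load 1 — applied couple M₀=-3 kN·m at a=3 m (b=L-a=1):
  R_A = 0 kN
  M_A = -M₀ = -(-3) = 3 kN·m
Load 2 — uniform load w=11 kN/m over full span:
  R_A = wL = 11·4 = 44 kN
  M_A = wL²/2 = 11·4²/2 = 88 kN·m
Load 3 — triangular load w₀=17 kN/m (0→w₀ over full span):
  R_A = w₀L/2 = 17·4/2 = 34 kN
  M_A = w₀L²/3 = 17·4²/3 = 272/3 kN·m
Superposition: R_A = 78 kN, M_A = 545/3 kN·m

R_A = 78 kN, M_A = 545/3 kN·m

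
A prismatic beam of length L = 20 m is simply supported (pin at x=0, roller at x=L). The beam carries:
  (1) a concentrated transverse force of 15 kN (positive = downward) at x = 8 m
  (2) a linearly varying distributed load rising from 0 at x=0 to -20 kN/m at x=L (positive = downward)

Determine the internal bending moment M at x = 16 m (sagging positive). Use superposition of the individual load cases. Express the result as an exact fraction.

Load 1 — point force P=15 kN at a=8 m (b=L-a=12):
  M_1 = Pa(L-x)/L  [x>a] = 15·8·(20-16)/20 = 24 kN·m
Load 2 — triangular load w₀=-20 kN/m (0→w₀ over full span):
  M_2 = w₀Lx/6 - w₀x³/(6L) = (-20)·20·16/6 - (-20)·16³/(6·20) = -384 kN·m
Superposition: M = Σ M_i = -360 kN·m ≈ -360.000000 kN·m

M(16) = -360 kN·m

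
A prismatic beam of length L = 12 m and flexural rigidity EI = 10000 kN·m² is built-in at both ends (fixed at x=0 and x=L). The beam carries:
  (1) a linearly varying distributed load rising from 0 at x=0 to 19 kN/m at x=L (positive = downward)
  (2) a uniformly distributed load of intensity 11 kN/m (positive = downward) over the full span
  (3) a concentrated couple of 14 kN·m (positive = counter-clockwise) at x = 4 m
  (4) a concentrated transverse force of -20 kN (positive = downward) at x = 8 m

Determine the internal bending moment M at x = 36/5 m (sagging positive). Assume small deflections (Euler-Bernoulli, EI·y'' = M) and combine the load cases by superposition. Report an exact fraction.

M(36/5) = 103802/1125 kN·m

Load 1 — triangular load w₀=19 kN/m (0→w₀ over full span):
  M_1 = 3w₀Lx/20 - w₀L²/30 - w₀x³/(6L) = 3·19·12·(36/5)/20 - 19·12²/30 - 19·(36/5)³/(6·12) = 7068/125 kN·m
Load 2 — uniform load w=11 kN/m over full span:
  M_2 = wLx/2 - wL²/12 - wx²/2 = 11·12·(36/5)/2 - 11·12²/12 - 11·(36/5)²/2 = 1452/25 kN·m
Load 3 — applied couple M₀=14 kN·m at a=4 m (b=L-a=8):
  M_3 = R_Ax - M_A - M₀  [x>a] with R_A=14/9, M_A=0 = (14/9)·(36/5) - 0 - 14 = -14/5 kN·m
Load 4 — point force P=-20 kN at a=8 m (b=L-a=4):
  M_4 = Pb²(3a+b)x/L³ - Pab²/L²  [x≤a] = (-20)·4²·(3·8+4)·(36/5)/12³ - (-20)·8·4²/12² = -176/9 kN·m
Superposition: M = Σ M_i = 103802/1125 kN·m ≈ 92.268444 kN·m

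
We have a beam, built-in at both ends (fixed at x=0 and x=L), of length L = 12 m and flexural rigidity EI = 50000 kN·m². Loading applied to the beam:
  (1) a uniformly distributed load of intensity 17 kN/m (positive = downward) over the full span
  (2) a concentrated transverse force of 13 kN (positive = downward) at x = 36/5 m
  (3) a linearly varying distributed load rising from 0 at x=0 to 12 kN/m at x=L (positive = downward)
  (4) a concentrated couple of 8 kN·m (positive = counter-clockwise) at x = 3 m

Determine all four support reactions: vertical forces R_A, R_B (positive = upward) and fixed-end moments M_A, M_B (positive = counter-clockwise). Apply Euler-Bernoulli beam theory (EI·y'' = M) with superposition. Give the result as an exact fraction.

R_A = 64463/500 kN, M_A = 68769/250 kN·m, R_B = 80037/500 kN, M_B = -77591/250 kN·m

Load 1 — uniform load w=17 kN/m over full span:
  R_A = wL/2 = 17·12/2 = 102 kN
  M_A = wL²/12 = 17·12²/12 = 204 kN·m
  R_B = wL/2 = 17·12/2 = 102 kN
  M_B = -wL²/12 = -17·12²/12 = -204 kN·m
Load 2 — point force P=13 kN at a=36/5 m (b=L-a=24/5):
  R_A = Pb²(3a+b)/L³ = 13·(24/5)²·(3·(36/5)+(24/5))/12³ = 572/125 kN
  M_A = Pab²/L² = 13·(36/5)·(24/5)²/12² = 1872/125 kN·m
  R_B = Pa²(a+3b)/L³ = 13·(36/5)²·((36/5)+3·(24/5))/12³ = 1053/125 kN
  M_B = -Pa²b/L² = -13·(36/5)²·(24/5)/12² = -2808/125 kN·m
Load 3 — triangular load w₀=12 kN/m (0→w₀ over full span):
  R_A = 3w₀L/20 = 3·12·12/20 = 108/5 kN
  M_A = w₀L²/30 = 12·12²/30 = 288/5 kN·m
  R_B = 7w₀L/20 = 7·12·12/20 = 252/5 kN
  M_B = -w₀L²/20 = -12·12²/20 = -432/5 kN·m
Load 4 — applied couple M₀=8 kN·m at a=3 m (b=L-a=9):
  R_A = 6M₀ab/L³ = 6·8·3·9/12³ = 3/4 kN
  M_A = M₀b(2a-b)/L² = 8·9·(2·3-9)/12² = -3/2 kN·m
  R_B = -6M₀ab/L³ = -6·8·3·9/12³ = -3/4 kN
  M_B = M₀a(2b-a)/L² = 8·3·(2·9-3)/12² = 5/2 kN·m
Superposition: R_A = 64463/500 kN, M_A = 68769/250 kN·m, R_B = 80037/500 kN, M_B = -77591/250 kN·m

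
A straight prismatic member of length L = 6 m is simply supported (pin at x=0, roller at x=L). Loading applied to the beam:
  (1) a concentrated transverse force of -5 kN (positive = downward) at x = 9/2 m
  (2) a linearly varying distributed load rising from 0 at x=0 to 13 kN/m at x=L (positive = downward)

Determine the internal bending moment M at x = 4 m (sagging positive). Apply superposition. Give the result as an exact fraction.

Load 1 — point force P=-5 kN at a=9/2 m (b=L-a=3/2):
  M_1 = Pbx/L  [x≤a] = (-5)·(3/2)·4/6 = -5 kN·m
Load 2 — triangular load w₀=13 kN/m (0→w₀ over full span):
  M_2 = w₀Lx/6 - w₀x³/(6L) = 13·6·4/6 - 13·4³/(6·6) = 260/9 kN·m
Superposition: M = Σ M_i = 215/9 kN·m ≈ 23.888889 kN·m

M(4) = 215/9 kN·m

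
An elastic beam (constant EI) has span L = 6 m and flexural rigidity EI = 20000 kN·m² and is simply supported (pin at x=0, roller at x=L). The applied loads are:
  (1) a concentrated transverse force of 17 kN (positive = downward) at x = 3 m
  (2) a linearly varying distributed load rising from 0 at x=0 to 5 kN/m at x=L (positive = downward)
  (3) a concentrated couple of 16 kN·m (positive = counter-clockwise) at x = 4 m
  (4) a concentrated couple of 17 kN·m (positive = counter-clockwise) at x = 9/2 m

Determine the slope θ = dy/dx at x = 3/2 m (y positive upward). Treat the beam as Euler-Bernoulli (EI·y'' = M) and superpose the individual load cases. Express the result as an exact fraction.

θ(3/2) = -48023/15360000 rad

Load 1 — point force P=17 kN at a=3 m (b=L-a=3):
  θ_1 = -Pb(L²-b²-3x²)/(6LEI)  [x≤a] = -17·3·(6²-3²-3·(3/2)²)/(6·6·20000) = -459/320000 rad
Load 2 — triangular load w₀=5 kN/m (0→w₀ over full span):
  θ_2 = -w₀(7L⁴-30L²x²+15x⁴)/(360LEI) = -5·(7·6⁴-30·6²·(3/2)²+15·(3/2)⁴)/(360·6·20000) = -3981/5120000 rad
Load 3 — applied couple M₀=16 kN·m at a=4 m (b=L-a=2):
  θ_3 = (M₀x²/(2L)+C₁)/EI  [x≤a] with C₁=M₀(3b²-L²)/(6L)=-32/3 = (16·(3/2)²/(2·6)+(-32/3))/20000 = -23/60000 rad
Load 4 — applied couple M₀=17 kN·m at a=9/2 m (b=L-a=3/2):
  θ_4 = (M₀x²/(2L)+C₁)/EI  [x≤a] with C₁=M₀(3b²-L²)/(6L)=-221/16 = (17·(3/2)²/(2·6)+(-221/16))/20000 = -17/32000 rad
Superposition: θ = Σ θ_i = -48023/15360000 rad ≈ -0.003126 rad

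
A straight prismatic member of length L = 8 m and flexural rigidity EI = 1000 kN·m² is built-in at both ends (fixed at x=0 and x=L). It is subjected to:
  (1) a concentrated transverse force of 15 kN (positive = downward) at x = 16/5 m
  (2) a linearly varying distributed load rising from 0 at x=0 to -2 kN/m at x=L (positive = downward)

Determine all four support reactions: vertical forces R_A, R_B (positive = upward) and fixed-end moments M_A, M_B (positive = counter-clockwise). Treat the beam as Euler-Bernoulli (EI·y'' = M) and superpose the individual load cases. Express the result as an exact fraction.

R_A = 183/25 kN, M_A = 976/75 kN·m, R_B = -8/25 kN, M_B = -128/25 kN·m

Load 1 — point force P=15 kN at a=16/5 m (b=L-a=24/5):
  R_A = Pb²(3a+b)/L³ = 15·(24/5)²·(3·(16/5)+(24/5))/8³ = 243/25 kN
  M_A = Pab²/L² = 15·(16/5)·(24/5)²/8² = 432/25 kN·m
  R_B = Pa²(a+3b)/L³ = 15·(16/5)²·((16/5)+3·(24/5))/8³ = 132/25 kN
  M_B = -Pa²b/L² = -15·(16/5)²·(24/5)/8² = -288/25 kN·m
Load 2 — triangular load w₀=-2 kN/m (0→w₀ over full span):
  R_A = 3w₀L/20 = 3·(-2)·8/20 = -12/5 kN
  M_A = w₀L²/30 = (-2)·8²/30 = -64/15 kN·m
  R_B = 7w₀L/20 = 7·(-2)·8/20 = -28/5 kN
  M_B = -w₀L²/20 = -(-2)·8²/20 = 32/5 kN·m
Superposition: R_A = 183/25 kN, M_A = 976/75 kN·m, R_B = -8/25 kN, M_B = -128/25 kN·m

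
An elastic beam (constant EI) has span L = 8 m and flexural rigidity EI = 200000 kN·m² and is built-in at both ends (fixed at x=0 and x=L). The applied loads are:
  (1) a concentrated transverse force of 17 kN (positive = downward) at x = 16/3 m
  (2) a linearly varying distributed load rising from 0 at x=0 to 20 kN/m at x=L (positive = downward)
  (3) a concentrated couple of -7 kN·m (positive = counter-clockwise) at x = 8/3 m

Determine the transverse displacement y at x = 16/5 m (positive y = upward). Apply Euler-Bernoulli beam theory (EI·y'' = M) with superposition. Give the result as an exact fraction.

y(16/5) = -1006621/1582031250 m

Load 1 — point force P=17 kN at a=16/3 m (b=L-a=8/3):
  y_1 = -Pb²x²(3aL-(3a+b)x)/(6L³EI)  [x≤a] = -17·(8/3)²·(16/5)²·(3·(16/3)·8-(3·(16/3)+(8/3))·(16/5))/(6·8³·200000) = -4352/31640625 m
Load 2 — triangular load w₀=20 kN/m (0→w₀ over full span):
  y_2 = -w₀x²(L-x)²(x+2L)/(120LEI) = -20·(16/5)²·(8-(16/5))²·((16/5)+2·8)/(120·8·200000) = -4608/9765625 m
Load 3 — applied couple M₀=-7 kN·m at a=8/3 m (b=L-a=16/3):
  y_3 = (R_Ax³/6 - M_Ax²/2 - M₀(x-a)²/2)/EI  [x>a] with R_A=-7/6, M_A=0 = ((-7/6)·(16/5)³/6 - 0·(16/5)²/2 - (-7)·((16/5)-(8/3))²/2)/200000 = -21/781250 m
Superposition: y = Σ y_i = -1006621/1582031250 m ≈ -0.000636 m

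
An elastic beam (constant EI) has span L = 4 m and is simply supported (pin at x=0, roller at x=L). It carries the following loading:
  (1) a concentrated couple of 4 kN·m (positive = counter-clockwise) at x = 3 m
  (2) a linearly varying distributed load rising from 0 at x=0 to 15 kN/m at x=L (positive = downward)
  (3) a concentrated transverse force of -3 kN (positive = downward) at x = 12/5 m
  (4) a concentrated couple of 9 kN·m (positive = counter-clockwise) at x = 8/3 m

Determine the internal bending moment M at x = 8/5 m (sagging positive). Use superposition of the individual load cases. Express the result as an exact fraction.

Load 1 — applied couple M₀=4 kN·m at a=3 m (b=L-a=1):
  M_1 = M₀x/L  [x≤a] = 4·(8/5)/4 = 8/5 kN·m
Load 2 — triangular load w₀=15 kN/m (0→w₀ over full span):
  M_2 = w₀Lx/6 - w₀x³/(6L) = 15·4·(8/5)/6 - 15·(8/5)³/(6·4) = 336/25 kN·m
Load 3 — point force P=-3 kN at a=12/5 m (b=L-a=8/5):
  M_3 = Pbx/L  [x≤a] = (-3)·(8/5)·(8/5)/4 = -48/25 kN·m
Load 4 — applied couple M₀=9 kN·m at a=8/3 m (b=L-a=4/3):
  M_4 = M₀x/L  [x≤a] = 9·(8/5)/4 = 18/5 kN·m
Superposition: M = Σ M_i = 418/25 kN·m ≈ 16.720000 kN·m

M(8/5) = 418/25 kN·m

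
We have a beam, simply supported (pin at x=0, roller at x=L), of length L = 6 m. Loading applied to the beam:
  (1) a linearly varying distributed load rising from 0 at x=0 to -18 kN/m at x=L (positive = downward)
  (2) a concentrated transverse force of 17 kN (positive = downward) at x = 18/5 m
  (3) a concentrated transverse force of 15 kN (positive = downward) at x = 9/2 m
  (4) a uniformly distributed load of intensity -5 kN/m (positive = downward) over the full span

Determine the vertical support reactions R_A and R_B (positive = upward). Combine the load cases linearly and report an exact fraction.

R_A = -449/20 kN, R_B = -591/20 kN

Load 1 — triangular load w₀=-18 kN/m (0→w₀ over full span):
  R_A = w₀L/6 = (-18)·6/6 = -18 kN
  R_B = w₀L/3 = (-18)·6/3 = -36 kN
Load 2 — point force P=17 kN at a=18/5 m (b=L-a=12/5):
  R_A = Pb/L = 17·(12/5)/6 = 34/5 kN
  R_B = Pa/L = 17·(18/5)/6 = 51/5 kN
Load 3 — point force P=15 kN at a=9/2 m (b=L-a=3/2):
  R_A = Pb/L = 15·(3/2)/6 = 15/4 kN
  R_B = Pa/L = 15·(9/2)/6 = 45/4 kN
Load 4 — uniform load w=-5 kN/m over full span:
  R_A = wL/2 = (-5)·6/2 = -15 kN
  R_B = wL/2 = (-5)·6/2 = -15 kN
Superposition: R_A = -449/20 kN, R_B = -591/20 kN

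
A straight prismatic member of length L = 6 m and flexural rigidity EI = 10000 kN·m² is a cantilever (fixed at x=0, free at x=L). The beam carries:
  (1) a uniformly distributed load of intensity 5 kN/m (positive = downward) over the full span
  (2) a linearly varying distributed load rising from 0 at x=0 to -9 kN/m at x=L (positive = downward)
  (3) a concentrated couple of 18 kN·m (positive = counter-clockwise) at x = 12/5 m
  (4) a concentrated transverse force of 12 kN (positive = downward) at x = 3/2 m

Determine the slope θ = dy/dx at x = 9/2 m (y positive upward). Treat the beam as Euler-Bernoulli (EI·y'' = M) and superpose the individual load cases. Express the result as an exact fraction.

θ(9/2) = 116181/12800000 rad

Load 1 — uniform load w=5 kN/m over full span:
  θ_1 = -wx(x²-3Lx+3L²)/(6EI) = -5·(9/2)·((9/2)²-3·6·(9/2)+3·6²)/(6·10000) = -567/32000 rad
Load 2 — triangular load w₀=-9 kN/m (0→w₀ over full span):
  θ_2 = (w₀Lx²/4-w₀L²x/3-w₀x⁴/(24L))/EI = ((-9)·6·(9/2)²/4-(-9)·6²·(9/2)/3-(-9)·(9/2)⁴/(24·6))/10000 = 60993/2560000 rad
Load 3 — applied couple M₀=18 kN·m at a=12/5 m (b=L-a=18/5):
  θ_3 = M₀a/EI  [x>a] = 18·(12/5)/10000 = 27/6250 rad
Load 4 — point force P=12 kN at a=3/2 m (b=L-a=9/2):
  θ_4 = -Pa²/(2EI)  [x>a] = -12·(3/2)²/(2·10000) = -27/20000 rad
Superposition: θ = Σ θ_i = 116181/12800000 rad ≈ 0.009077 rad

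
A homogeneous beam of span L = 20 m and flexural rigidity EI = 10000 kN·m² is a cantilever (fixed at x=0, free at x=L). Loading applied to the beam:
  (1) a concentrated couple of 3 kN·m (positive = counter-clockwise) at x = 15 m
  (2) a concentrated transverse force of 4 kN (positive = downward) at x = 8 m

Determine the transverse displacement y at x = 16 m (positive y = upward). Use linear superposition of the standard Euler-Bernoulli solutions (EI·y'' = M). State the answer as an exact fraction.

Load 1 — applied couple M₀=3 kN·m at a=15 m (b=L-a=5):
  y_1 = M₀a(2x-a)/(2EI)  [x>a] = 3·15·(2·16-15)/(2·10000) = 153/4000 m
Load 2 — point force P=4 kN at a=8 m (b=L-a=12):
  y_2 = -Pa²(3x-a)/(6EI)  [x>a] = -4·8²·(3·16-8)/(6·10000) = -64/375 m
Superposition: y = Σ y_i = -1589/12000 m ≈ -0.132417 m

y(16) = -1589/12000 m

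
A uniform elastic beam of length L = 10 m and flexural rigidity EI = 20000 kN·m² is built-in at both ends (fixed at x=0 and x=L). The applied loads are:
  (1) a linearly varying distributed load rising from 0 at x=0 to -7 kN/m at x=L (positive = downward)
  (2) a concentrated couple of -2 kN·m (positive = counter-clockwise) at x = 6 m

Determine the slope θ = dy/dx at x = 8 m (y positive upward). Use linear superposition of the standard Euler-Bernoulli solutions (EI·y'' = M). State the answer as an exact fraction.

Load 1 — triangular load w₀=-7 kN/m (0→w₀ over full span):
  θ_1 = -w₀(2x(L-x)(L-2x)(x+2L)+x²(L-x)²)/(120LEI) = -(-7)·(2·8·(10-8)·(10-2·8)·(8+2·10)+8²·(10-8)²)/(120·10·20000) = -14/9375 rad
Load 2 — applied couple M₀=-2 kN·m at a=6 m (b=L-a=4):
  θ_2 = (R_Ax²/2 - M_Ax - M₀(x-a))/EI  [x>a] with R_A=-36/125, M_A=-16/25 = ((-36/125)·8²/2 - (-16/25)·8 - (-2)·(8-6))/20000 = -3/625000 rad
Superposition: θ = Σ θ_i = -2809/1875000 rad ≈ -0.001498 rad

θ(8) = -2809/1875000 rad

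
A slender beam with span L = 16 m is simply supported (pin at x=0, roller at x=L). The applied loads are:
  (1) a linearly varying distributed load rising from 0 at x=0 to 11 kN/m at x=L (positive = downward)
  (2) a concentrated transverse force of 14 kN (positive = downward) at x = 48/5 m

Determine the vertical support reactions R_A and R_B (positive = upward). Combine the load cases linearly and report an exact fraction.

R_A = 524/15 kN, R_B = 1006/15 kN

Load 1 — triangular load w₀=11 kN/m (0→w₀ over full span):
  R_A = w₀L/6 = 11·16/6 = 88/3 kN
  R_B = w₀L/3 = 11·16/3 = 176/3 kN
Load 2 — point force P=14 kN at a=48/5 m (b=L-a=32/5):
  R_A = Pb/L = 14·(32/5)/16 = 28/5 kN
  R_B = Pa/L = 14·(48/5)/16 = 42/5 kN
Superposition: R_A = 524/15 kN, R_B = 1006/15 kN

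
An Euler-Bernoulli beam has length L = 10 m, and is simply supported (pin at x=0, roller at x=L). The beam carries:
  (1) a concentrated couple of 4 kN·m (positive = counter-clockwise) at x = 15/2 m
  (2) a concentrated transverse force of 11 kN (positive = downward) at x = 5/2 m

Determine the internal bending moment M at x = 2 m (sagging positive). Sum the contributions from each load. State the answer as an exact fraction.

M(2) = 173/10 kN·m

Load 1 — applied couple M₀=4 kN·m at a=15/2 m (b=L-a=5/2):
  M_1 = M₀x/L  [x≤a] = 4·2/10 = 4/5 kN·m
Load 2 — point force P=11 kN at a=5/2 m (b=L-a=15/2):
  M_2 = Pbx/L  [x≤a] = 11·(15/2)·2/10 = 33/2 kN·m
Superposition: M = Σ M_i = 173/10 kN·m ≈ 17.300000 kN·m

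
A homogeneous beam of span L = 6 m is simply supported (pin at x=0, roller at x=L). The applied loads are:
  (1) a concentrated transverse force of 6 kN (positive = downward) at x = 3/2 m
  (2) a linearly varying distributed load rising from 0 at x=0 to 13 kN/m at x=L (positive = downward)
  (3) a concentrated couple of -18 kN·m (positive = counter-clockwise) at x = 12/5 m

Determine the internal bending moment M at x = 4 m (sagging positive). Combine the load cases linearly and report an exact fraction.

M(4) = 341/9 kN·m

Load 1 — point force P=6 kN at a=3/2 m (b=L-a=9/2):
  M_1 = Pa(L-x)/L  [x>a] = 6·(3/2)·(6-4)/6 = 3 kN·m
Load 2 — triangular load w₀=13 kN/m (0→w₀ over full span):
  M_2 = w₀Lx/6 - w₀x³/(6L) = 13·6·4/6 - 13·4³/(6·6) = 260/9 kN·m
Load 3 — applied couple M₀=-18 kN·m at a=12/5 m (b=L-a=18/5):
  M_3 = M₀x/L - M₀  [x>a] = (-18)·4/6 - (-18) = 6 kN·m
Superposition: M = Σ M_i = 341/9 kN·m ≈ 37.888889 kN·m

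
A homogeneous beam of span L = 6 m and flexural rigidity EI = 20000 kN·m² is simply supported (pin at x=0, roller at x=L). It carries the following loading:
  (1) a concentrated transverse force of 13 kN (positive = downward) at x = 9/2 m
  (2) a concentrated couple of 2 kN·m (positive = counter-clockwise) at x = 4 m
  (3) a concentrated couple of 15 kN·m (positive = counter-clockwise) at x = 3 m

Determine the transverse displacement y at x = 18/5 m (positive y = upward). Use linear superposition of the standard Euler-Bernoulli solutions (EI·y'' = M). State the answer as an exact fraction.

Load 1 — point force P=13 kN at a=9/2 m (b=L-a=3/2):
  y_1 = -Pbx(L²-b²-x²)/(6LEI)  [x≤a] = -13·(3/2)·(18/5)·(6²-(3/2)²-(18/5)²)/(6·6·20000) = -81081/40000000 m
Load 2 — applied couple M₀=2 kN·m at a=4 m (b=L-a=2):
  y_2 = (M₀x³/(6L)+C₁x)/EI  [x≤a] with C₁=M₀(3b²-L²)/(6L)=-4/3 = (2·(18/5)³/(6·6)+(-4/3)·(18/5))/20000 = -69/625000 m
Load 3 — applied couple M₀=15 kN·m at a=3 m (b=L-a=3):
  y_3 = (M₀x³/(6L)-M₀(x-a)²/2+C₁x)/EI  [x>a] with C₁=M₀(3b²-L²)/(6L)=-15/4 = (15·(18/5)³/(6·6)-15·((18/5)-3)²/2+(-15/4)·(18/5))/20000 = 81/500000 m
Superposition: y = Σ y_i = -79017/40000000 m ≈ -0.001975 m

y(18/5) = -79017/40000000 m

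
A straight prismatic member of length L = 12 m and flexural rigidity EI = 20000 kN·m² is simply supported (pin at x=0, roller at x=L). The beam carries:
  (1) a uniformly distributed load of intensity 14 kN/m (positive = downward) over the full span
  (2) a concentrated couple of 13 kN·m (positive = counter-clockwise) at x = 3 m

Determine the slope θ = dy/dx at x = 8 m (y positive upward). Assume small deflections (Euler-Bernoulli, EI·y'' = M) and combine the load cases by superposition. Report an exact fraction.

Load 1 — uniform load w=14 kN/m over full span:
  θ_1 = -w(L³-6Lx²+4x³)/(24EI) = -14·(12³-6·12·8²+4·8³)/(24·20000) = 91/3750 rad
Load 2 — applied couple M₀=13 kN·m at a=3 m (b=L-a=9):
  θ_2 = (M₀x²/(2L)-M₀(x-a)+C₁)/EI  [x>a] with C₁=M₀(3b²-L²)/(6L)=143/8 = (13·8²/(2·12)-13·(8-3)+(143/8))/20000 = -299/480000 rad
Superposition: θ = Σ θ_i = 3783/160000 rad ≈ 0.023644 rad

θ(8) = 3783/160000 rad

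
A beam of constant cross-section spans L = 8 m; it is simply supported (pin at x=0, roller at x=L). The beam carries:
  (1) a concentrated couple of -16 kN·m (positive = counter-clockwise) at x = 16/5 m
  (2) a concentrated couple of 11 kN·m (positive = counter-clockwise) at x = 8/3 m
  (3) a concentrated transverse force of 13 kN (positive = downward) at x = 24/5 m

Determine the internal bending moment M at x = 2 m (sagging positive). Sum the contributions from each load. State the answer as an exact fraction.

Load 1 — applied couple M₀=-16 kN·m at a=16/5 m (b=L-a=24/5):
  M_1 = M₀x/L  [x≤a] = (-16)·2/8 = -4 kN·m
Load 2 — applied couple M₀=11 kN·m at a=8/3 m (b=L-a=16/3):
  M_2 = M₀x/L  [x≤a] = 11·2/8 = 11/4 kN·m
Load 3 — point force P=13 kN at a=24/5 m (b=L-a=16/5):
  M_3 = Pbx/L  [x≤a] = 13·(16/5)·2/8 = 52/5 kN·m
Superposition: M = Σ M_i = 183/20 kN·m ≈ 9.150000 kN·m

M(2) = 183/20 kN·m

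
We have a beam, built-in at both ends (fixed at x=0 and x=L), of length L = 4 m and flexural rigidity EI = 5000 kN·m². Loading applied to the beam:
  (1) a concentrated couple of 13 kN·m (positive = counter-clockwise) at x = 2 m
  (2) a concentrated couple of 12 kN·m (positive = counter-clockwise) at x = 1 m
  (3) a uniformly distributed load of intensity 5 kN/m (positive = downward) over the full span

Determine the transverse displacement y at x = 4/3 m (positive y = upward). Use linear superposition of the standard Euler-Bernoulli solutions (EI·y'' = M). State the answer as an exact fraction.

y(4/3) = -113/607500 m

Load 1 — applied couple M₀=13 kN·m at a=2 m (b=L-a=2):
  y_1 = (R_Ax³/6 - M_Ax²/2)/EI  [x≤a] with R_A=39/8, M_A=13/4 = ((39/8)·(4/3)³/6 - (13/4)·(4/3)²/2)/5000 = -13/67500 m
Load 2 — applied couple M₀=12 kN·m at a=1 m (b=L-a=3):
  y_2 = (R_Ax³/6 - M_Ax²/2 - M₀(x-a)²/2)/EI  [x>a] with R_A=27/8, M_A=-9/4 = ((27/8)·(4/3)³/6 - (-9/4)·(4/3)²/2 - 12·((4/3)-1)²/2)/5000 = 1/1875 m
Load 3 — uniform load w=5 kN/m over full span:
  y_3 = -wx²(L-x)²/(24EI) = -5·(4/3)²·(4-(4/3))²/(24·5000) = -16/30375 m
Superposition: y = Σ y_i = -113/607500 m ≈ -0.000186 m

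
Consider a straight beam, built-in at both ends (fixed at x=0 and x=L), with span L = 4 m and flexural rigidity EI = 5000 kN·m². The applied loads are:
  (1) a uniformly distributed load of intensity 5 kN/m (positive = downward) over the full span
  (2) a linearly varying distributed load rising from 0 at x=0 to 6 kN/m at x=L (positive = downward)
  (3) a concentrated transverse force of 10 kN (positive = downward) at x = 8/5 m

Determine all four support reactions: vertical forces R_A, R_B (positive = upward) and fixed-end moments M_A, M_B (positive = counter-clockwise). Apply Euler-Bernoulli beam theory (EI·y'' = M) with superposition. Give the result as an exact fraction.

R_A = 502/25 kN, M_A = 1172/75 kN·m, R_B = 548/25 kN, M_B = -1148/75 kN·m

Load 1 — uniform load w=5 kN/m over full span:
  R_A = wL/2 = 5·4/2 = 10 kN
  M_A = wL²/12 = 5·4²/12 = 20/3 kN·m
  R_B = wL/2 = 5·4/2 = 10 kN
  M_B = -wL²/12 = -5·4²/12 = -20/3 kN·m
Load 2 — triangular load w₀=6 kN/m (0→w₀ over full span):
  R_A = 3w₀L/20 = 3·6·4/20 = 18/5 kN
  M_A = w₀L²/30 = 6·4²/30 = 16/5 kN·m
  R_B = 7w₀L/20 = 7·6·4/20 = 42/5 kN
  M_B = -w₀L²/20 = -6·4²/20 = -24/5 kN·m
Load 3 — point force P=10 kN at a=8/5 m (b=L-a=12/5):
  R_A = Pb²(3a+b)/L³ = 10·(12/5)²·(3·(8/5)+(12/5))/4³ = 162/25 kN
  M_A = Pab²/L² = 10·(8/5)·(12/5)²/4² = 144/25 kN·m
  R_B = Pa²(a+3b)/L³ = 10·(8/5)²·((8/5)+3·(12/5))/4³ = 88/25 kN
  M_B = -Pa²b/L² = -10·(8/5)²·(12/5)/4² = -96/25 kN·m
Superposition: R_A = 502/25 kN, M_A = 1172/75 kN·m, R_B = 548/25 kN, M_B = -1148/75 kN·m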